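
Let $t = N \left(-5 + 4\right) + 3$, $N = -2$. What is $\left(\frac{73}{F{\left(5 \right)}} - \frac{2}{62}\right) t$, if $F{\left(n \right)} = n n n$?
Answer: $\frac{2138}{775} \approx 2.7587$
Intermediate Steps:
$F{\left(n \right)} = n^{3}$ ($F{\left(n \right)} = n^{2} n = n^{3}$)
$t = 5$ ($t = - 2 \left(-5 + 4\right) + 3 = \left(-2\right) \left(-1\right) + 3 = 2 + 3 = 5$)
$\left(\frac{73}{F{\left(5 \right)}} - \frac{2}{62}\right) t = \left(\frac{73}{5^{3}} - \frac{2}{62}\right) 5 = \left(\frac{73}{125} - \frac{1}{31}\right) 5 = \frac{2138}{3875} \cdot 5 = \frac{2138}{775}$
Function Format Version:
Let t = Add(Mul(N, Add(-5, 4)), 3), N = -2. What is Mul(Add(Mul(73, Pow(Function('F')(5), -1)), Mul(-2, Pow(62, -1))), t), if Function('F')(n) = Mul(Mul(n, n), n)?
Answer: Rational(2138, 775) ≈ 2.7587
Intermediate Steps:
Function('F')(n) = Pow(n, 3) (Function('F')(n) = Mul(Pow(n, 2), n) = Pow(n, 3))
t = 5 (t = Add(Mul(-2, Add(-5, 4)), 3) = Add(Mul(-2, -1), 3) = Add(2, 3) = 5)
Mul(Add(Mul(73, Pow(Function('F')(5), -1)), Mul(-2, Pow(62, -1))), t) = Mul(Add(Mul(73, Pow(Pow(5, 3), -1)), Mul(-2, Pow(62, -1))), 5) = Mul(Add(Mul(73, Pow(125, -1)), Mul(-2, Rational(1, 62))), 5) = Mul(Add(Mul(73, Rational(1, 125)), Rational(-1, 31)), 5) = Mul(Add(Rational(73, 125), Rational(-1, 31)), 5) = Mul(Rational(2138, 3875), 5) = Rational(2138, 775)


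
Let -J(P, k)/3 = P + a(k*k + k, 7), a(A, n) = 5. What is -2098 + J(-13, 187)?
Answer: -2074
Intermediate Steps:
J(P, k) = -15 - 3*P (J(P, k) = -3*(P + 5) = -3*(5 + P) = -15 - 3*P)
-2098 + J(-13, 187) = -2098 + (-15 - 3*(-13)) = -2098 + (-15 + 39) = -2098 + 24 = -2074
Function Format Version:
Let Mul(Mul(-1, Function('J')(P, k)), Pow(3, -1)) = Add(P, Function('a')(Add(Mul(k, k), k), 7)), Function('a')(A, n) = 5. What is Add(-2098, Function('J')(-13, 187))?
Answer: -2074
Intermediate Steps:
Function('J')(P, k) = Add(-15, Mul(-3, P)) (Function('J')(P, k) = Mul(-3, Add(P, 5)) = Mul(-3, Add(5, P)) = Add(-15, Mul(-3, P)))
Add(-2098, Function('J')(-13, 187)) = Add(-2098, Add(-15, Mul(-3, -13))) = Add(-2098, Add(-15, 39)) = Add(-2098, 24) = -2074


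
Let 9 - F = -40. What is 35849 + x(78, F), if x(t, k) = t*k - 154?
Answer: 39517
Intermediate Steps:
F = 49 (F = 9 - 1*(-40) = 9 + 40 = 49)
x(t, k) = -154 + k*t (x(t, k) = k*t - 154 = -154 + k*t)
35849 + x(78, F) = 35849 + (-154 + 49*78) = 35849 + (-154 + 3822) = 35849 + 3668 = 39517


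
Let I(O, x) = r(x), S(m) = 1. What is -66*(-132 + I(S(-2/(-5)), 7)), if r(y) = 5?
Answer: 8382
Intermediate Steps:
I(O, x) = 5
-66*(-132 + I(S(-2/(-5)), 7)) = -66*(-132 + 5) = -66*(-127) = 8382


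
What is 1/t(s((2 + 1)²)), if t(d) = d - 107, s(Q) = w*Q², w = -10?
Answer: -1/917 ≈ -0.0010905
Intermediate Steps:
s(Q) = -10*Q²
t(d) = -107 + d
1/t(s((2 + 1)²)) = 1/(-107 - 10*(2 + 1)⁴) = 1/(-107 - 10*(3²)²) = 1/(-107 - 10*9²) = 1/(-107 - 10*81) = 1/(-107 - 810) = 1/(-917) = -1/917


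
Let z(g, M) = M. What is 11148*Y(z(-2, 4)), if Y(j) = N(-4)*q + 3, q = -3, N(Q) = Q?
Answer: 167220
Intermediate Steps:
Y(j) = 15 (Y(j) = -4*(-3) + 3 = 12 + 3 = 15)
11148*Y(z(-2, 4)) = 11148*15 = 167220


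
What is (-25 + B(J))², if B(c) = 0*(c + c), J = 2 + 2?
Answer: 625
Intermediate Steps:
J = 4
B(c) = 0 (B(c) = 0*(2*c) = 0)
(-25 + B(J))² = (-25 + 0)² = (-25)² = 625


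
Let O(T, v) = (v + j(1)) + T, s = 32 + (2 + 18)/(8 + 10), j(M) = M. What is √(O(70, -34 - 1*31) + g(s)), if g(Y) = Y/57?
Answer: 4*√12027/171 ≈ 2.5653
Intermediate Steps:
s = 298/9 (s = 32 + 20/18 = 32 + 20*(1/18) = 32 + 10/9 = 298/9 ≈ 33.111)
g(Y) = Y/57 (g(Y) = Y*(1/57) = Y/57)
O(T, v) = 1 + T + v (O(T, v) = (v + 1) + T = (1 + v) + T = 1 + T + v)
√(O(70, -34 - 1*31) + g(s)) = √((1 + 70 + (-34 - 1*31)) + (1/57)*(298/9)) = √((1 + 70 + (-34 - 31)) + 298/513) = √((1 + 70 - 65) + 298/513) = √(6 + 298/513) = √(3376/513) = 4*√12027/171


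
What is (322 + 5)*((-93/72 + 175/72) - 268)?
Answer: -1047163/12 ≈ -87264.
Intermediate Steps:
(322 + 5)*((-93/72 + 175/72) - 268) = 327*((-93*1/72 + 175*(1/72)) - 268) = 327*((-31/24 + 175/72) - 268) = 327*(41/36 - 268) = 327*(-9607/36) = -1047163/12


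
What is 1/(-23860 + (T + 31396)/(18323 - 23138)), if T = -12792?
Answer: -4815/114904504 ≈ -4.1904e-5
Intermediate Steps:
1/(-23860 + (T + 31396)/(18323 - 23138)) = 1/(-23860 + (-12792 + 31396)/(18323 - 23138)) = 1/(-23860 + 18604/(-4815)) = 1/(-23860 + 18604*(-1/4815)) = 1/(-23860 - 18604/4815) = 1/(-114904504/4815) = -4815/114904504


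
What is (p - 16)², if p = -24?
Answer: 1600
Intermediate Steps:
(p - 16)² = (-24 - 16)² = (-40)² = 1600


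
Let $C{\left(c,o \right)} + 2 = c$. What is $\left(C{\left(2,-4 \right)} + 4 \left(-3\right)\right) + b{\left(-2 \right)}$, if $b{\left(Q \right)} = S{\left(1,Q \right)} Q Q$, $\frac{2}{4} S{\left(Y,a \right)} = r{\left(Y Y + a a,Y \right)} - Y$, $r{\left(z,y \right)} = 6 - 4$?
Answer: $-4$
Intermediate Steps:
$C{\left(c,o \right)} = -2 + c$
$r{\left(z,y \right)} = 2$ ($r{\left(z,y \right)} = 6 - 4 = 2$)
$S{\left(Y,a \right)} = 4 - 2 Y$ ($S{\left(Y,a \right)} = 2 \left(2 - Y\right) = 4 - 2 Y$)
$b{\left(Q \right)} = 2 Q^{2}$ ($b{\left(Q \right)} = \left(4 - 2\right) Q Q = 2 Q Q = 2 Q^{2}$)
$\left(C{\left(2,-4 \right)} + 4 \left(-3\right)\right) + b{\left(-2 \right)} = \left(\left(-2 + 2\right) + 4 \left(-3\right)\right) + 2 \left(-2\right)^{2} = \left(0 - 12\right) + 2 \cdot 4 = -12 + 8 = -4$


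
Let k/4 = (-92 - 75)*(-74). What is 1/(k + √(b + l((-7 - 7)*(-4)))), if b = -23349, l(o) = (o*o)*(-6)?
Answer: 49432/2443564789 - 3*I*√4685/2443564789 ≈ 2.0229e-5 - 8.4033e-8*I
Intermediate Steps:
l(o) = -6*o² (l(o) = o²*(-6) = -6*o²)
k = 49432 (k = 4*((-92 - 75)*(-74)) = 4*(-167*(-74)) = 4*12358 = 49432)
1/(k + √(b + l((-7 - 7)*(-4)))) = 1/(49432 + √(-23349 - 6*16*(-7 - 7)²)) = 1/(49432 + √(-23349 - 6*(-14*(-4))²)) = 1/(49432 + √(-23349 - 6*56²)) = 1/(49432 + √(-23349 - 6*3136)) = 1/(49432 + √(-23349 - 18816)) = 1/(49432 + √(-42165)) = 1/(49432 + 3*I*√4685)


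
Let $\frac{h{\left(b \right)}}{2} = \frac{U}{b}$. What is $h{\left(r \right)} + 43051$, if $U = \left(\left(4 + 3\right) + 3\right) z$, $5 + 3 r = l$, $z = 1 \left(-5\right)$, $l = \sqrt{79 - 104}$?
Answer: $43081 + 30 i \approx 43081.0 + 30.0 i$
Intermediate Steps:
$l = 5 i$ ($l = \sqrt{-25} = 5 i \approx 5.0 i$)
$z = -5$
$r = - \frac{5}{3} + \frac{5 i}{3} \approx -1.6667 + 1.6667 i$
$U = -50$ ($U = \left(\left(4 + 3\right) + 3\right) \left(-5\right) = \left(7 + 3\right) \left(-5\right) = 10 \left(-5\right) = -50$)
$h{\left(b \right)} = - \frac{100}{b}$ ($h{\left(b \right)} = 2 \left(- \frac{50}{b}\right) = - \frac{100}{b}$)
$h{\left(r \right)} + 43051 = - \frac{100}{- \frac{5}{3} + \frac{5 i}{3}} + 43051 = - 100 \frac{9 \left(- \frac{5}{3} - \frac{5 i}{3}\right)}{50} + 43051 = - 18 \left(- \frac{5}{3} - \frac{5 i}{3}\right) + 43051 = 43051 - 18 \left(- \frac{5}{3} - \frac{5 i}{3}\right)$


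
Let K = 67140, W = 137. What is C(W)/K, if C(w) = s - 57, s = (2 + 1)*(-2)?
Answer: -7/7460 ≈ -0.00093834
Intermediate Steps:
s = -6 (s = 3*(-2) = -6)
C(w) = -63 (C(w) = -6 - 57 = -63)
C(W)/K = -63/67140 = -63*1/67140 = -7/7460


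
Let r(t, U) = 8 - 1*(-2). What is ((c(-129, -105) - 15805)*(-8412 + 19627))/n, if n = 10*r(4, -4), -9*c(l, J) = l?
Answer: -26563849/15 ≈ -1.7709e+6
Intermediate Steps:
r(t, U) = 10 (r(t, U) = 8 + 2 = 10)
c(l, J) = -l/9
n = 100 (n = 10*10 = 100)
((c(-129, -105) - 15805)*(-8412 + 19627))/n = ((-1/9*(-129) - 15805)*(-8412 + 19627))/100 = ((43/3 - 15805)*11215)*(1/100) = -47372/3*11215*(1/100) = -531276980/3*1/100 = -26563849/15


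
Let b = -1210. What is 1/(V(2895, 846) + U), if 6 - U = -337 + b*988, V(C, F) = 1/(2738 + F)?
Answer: 3584/4285829633 ≈ 8.3624e-7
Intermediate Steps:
U = 1195823 (U = 6 - (-337 - 1210*988) = 6 - (-337 - 1195480) = 6 - 1*(-1195817) = 6 + 1195817 = 1195823)
1/(V(2895, 846) + U) = 1/(1/(2738 + 846) + 1195823) = 1/(1/3584 + 1195823) = 1/(4285829633/3584) = 3584/4285829633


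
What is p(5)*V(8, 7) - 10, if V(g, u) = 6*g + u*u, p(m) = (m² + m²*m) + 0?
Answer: 14540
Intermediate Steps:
p(m) = m² + m³ (p(m) = (m² + m³) + 0 = m² + m³)
V(g, u) = u² + 6*g (V(g, u) = 6*g + u² = u² + 6*g)
p(5)*V(8, 7) - 10 = (5²*(1 + 5))*(7² + 6*8) - 10 = (25*6)*(49 + 48) - 10 = 150*97 - 10 = 14550 - 10 = 14540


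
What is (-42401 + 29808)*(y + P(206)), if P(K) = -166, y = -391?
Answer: 7014301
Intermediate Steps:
(-42401 + 29808)*(y + P(206)) = (-42401 + 29808)*(-391 - 166) = -12593*(-557) = 7014301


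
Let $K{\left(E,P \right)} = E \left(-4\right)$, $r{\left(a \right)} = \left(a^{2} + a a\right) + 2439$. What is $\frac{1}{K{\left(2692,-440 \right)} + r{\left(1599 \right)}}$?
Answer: $\frac{1}{5105273} \approx 1.9588 \cdot 10^{-7}$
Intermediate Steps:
$r{\left(a \right)} = 2439 + 2 a^{2}$ ($r{\left(a \right)} = \left(a^{2} + a^{2}\right) + 2439 = 2 a^{2} + 2439 = 2439 + 2 a^{2}$)
$K{\left(E,P \right)} = - 4 E$
$\frac{1}{K{\left(2692,-440 \right)} + r{\left(1599 \right)}} = \frac{1}{\left(-4\right) 2692 + \left(2439 + 2 \cdot 1599^{2}\right)} = \frac{1}{-10768 + \left(2439 + 2 \cdot 2556801\right)} = \frac{1}{-10768 + \left(2439 + 5113602\right)} = \frac{1}{-10768 + 5116041} = \frac{1}{5105273}$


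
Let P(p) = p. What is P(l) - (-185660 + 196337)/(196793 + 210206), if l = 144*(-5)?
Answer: -293049957/406999 ≈ -720.03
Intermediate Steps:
l = -720
P(l) - (-185660 + 196337)/(196793 + 210206) = -720 - (-185660 + 196337)/(196793 + 210206) = -720 - 10677/406999 = -293049957/406999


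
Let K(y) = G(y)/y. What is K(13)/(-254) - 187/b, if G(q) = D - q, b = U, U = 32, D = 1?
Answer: -308545/52832 ≈ -5.8401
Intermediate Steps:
b = 32
G(q) = 1 - q
K(y) = (1 - y)/y
K(13)/(-254) - 187/b = ((1 - 1*13)/13)/(-254) - 187/32 = ((1 - 13)/13)*(-1/254) - 187*1/32 = ((1/13)*(-12))*(-1/254) - 187/32 = -12/13*(-1/254) - 187/32 = 6/1651 - 187/32 = -308545/52832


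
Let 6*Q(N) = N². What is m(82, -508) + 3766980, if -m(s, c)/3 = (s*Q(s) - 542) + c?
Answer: 3494446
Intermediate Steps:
Q(N) = N²/6
m(s, c) = 1626 - 3*c - s³/2 (m(s, c) = -3*((s*(s²/6) - 542) + c) = -3*((s³/6 - 542) + c) = -3*((-542 + s³/6) + c) = -3*(-542 + c + s³/6) = 1626 - 3*c - s³/2)
m(82, -508) + 3766980 = (1626 - 3*(-508) - ½*82³) + 3766980 = (1626 + 1524 - ½*551368) + 3766980 = (1626 + 1524 - 275684) + 3766980 = -272534 + 3766980 = 3494446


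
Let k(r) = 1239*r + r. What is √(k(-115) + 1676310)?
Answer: √1533710 ≈ 1238.4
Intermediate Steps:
k(r) = 1240*r
√(k(-115) + 1676310) = √(1240*(-115) + 1676310) = √(-142600 + 1676310) = √1533710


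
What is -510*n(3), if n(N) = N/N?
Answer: -510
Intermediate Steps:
n(N) = 1
-510*n(3) = -510*1 = -510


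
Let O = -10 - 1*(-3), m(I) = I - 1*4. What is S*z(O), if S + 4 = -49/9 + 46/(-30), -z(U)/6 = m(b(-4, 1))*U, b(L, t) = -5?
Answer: 20748/5 ≈ 4149.6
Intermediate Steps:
m(I) = -4 + I (m(I) = I - 4 = -4 + I)
O = -7 (O = -10 + 3 = -7)
z(U) = 54*U (z(U) = -6*(-4 - 5)*U = -(-54)*U = 54*U)
S = -494/45 (S = -4 + (-49/9 + 46/(-30)) = -4 + (-49*⅑ + 46*(-1/30)) = -4 + (-49/9 - 23/15) = -4 - 314/45 = -494/45 ≈ -10.978)
S*z(O) = -2964*(-7)/5 = -494/45*(-378) = 20748/5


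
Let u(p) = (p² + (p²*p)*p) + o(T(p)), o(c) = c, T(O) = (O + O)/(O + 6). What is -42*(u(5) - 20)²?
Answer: -2022871200/121 ≈ -1.6718e+7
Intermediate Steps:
T(O) = 2*O/(6 + O) (T(O) = (2*O)/(6 + O) = 2*O/(6 + O))
u(p) = p² + p⁴ + 2*p/(6 + p) (u(p) = (p² + (p²*p)*p) + 2*p/(6 + p) = (p² + p³*p) + 2*p/(6 + p) = (p² + p⁴) + 2*p/(6 + p) = p² + p⁴ + 2*p/(6 + p))
-42*(u(5) - 20)² = -42*(5*(2 + 5*(1 + 5²)*(6 + 5))/(6 + 5) - 20)² = -42*(5*(2 + 5*(1 + 25)*11)/11 - 20)² = -42*(5*(1/11)*(2 + 5*26*11) - 20)² = -42*(5*(1/11)*(2 + 1430) - 20)² = -42*(5*(1/11)*1432 - 20)² = -42*(7160/11 - 20)² = -42*(6940/11)² = -42*48163600/121 = -2022871200/121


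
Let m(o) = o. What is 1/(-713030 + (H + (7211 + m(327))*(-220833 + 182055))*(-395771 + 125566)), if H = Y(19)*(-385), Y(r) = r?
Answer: 1/78985211372165 ≈ 1.2661e-14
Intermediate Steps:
H = -7315 (H = 19*(-385) = -7315)
1/(-713030 + (H + (7211 + m(327))*(-220833 + 182055))*(-395771 + 125566)) = 1/(-713030 + (-7315 + (7211 + 327)*(-220833 + 182055))*(-395771 + 125566)) = 1/(-713030 + (-7315 + 7538*(-38778))*(-270205)) = 1/(-713030 + (-7315 - 292308564)*(-270205)) = 1/(-713030 - 292315879*(-270205)) = 1/(-713030 + 78985212085195) = 1/78985211372165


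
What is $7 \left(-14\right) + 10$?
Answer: $-88$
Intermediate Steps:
$7 \left(-14\right) + 10 = -98 + 10 = -88$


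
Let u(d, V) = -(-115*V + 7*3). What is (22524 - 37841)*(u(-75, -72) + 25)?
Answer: 126763492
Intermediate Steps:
u(d, V) = -21 + 115*V (u(d, V) = -(-115*V + 21) = -(21 - 115*V) = -21 + 115*V)
(22524 - 37841)*(u(-75, -72) + 25) = (22524 - 37841)*((-21 + 115*(-72)) + 25) = -15317*((-21 - 8280) + 25) = -15317*(-8301 + 25) = -15317*(-8276) = 126763492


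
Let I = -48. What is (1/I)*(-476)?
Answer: 119/12 ≈ 9.9167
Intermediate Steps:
(1/I)*(-476) = (1/(-48))*(-476) = (1*(-1/48))*(-476) = -1/48*(-476) = 119/12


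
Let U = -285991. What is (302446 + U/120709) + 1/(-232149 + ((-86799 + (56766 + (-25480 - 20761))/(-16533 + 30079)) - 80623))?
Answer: 197600610651821811629/653346906892869 ≈ 3.0244e+5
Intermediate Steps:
(302446 + U/120709) + 1/(-232149 + ((-86799 + (56766 + (-25480 - 20761))/(-16533 + 30079)) - 80623)) = (302446 - 285991/120709) + 1/(-232149 + ((-86799 + (56766 + (-25480 - 20761))/(-16533 + 30079)) - 80623)) = (302446 - 285991*1/120709) + 1/(-232149 + ((-86799 + (56766 - 46241)/13546) - 80623)) = (302446 - 285991/120709) + 1/(-232149 + ((-86799 + 10525*(1/13546)) - 80623)) = 36507668223/120709 + 1/(-232149 + ((-86799 + 10525/13546) - 80623)) = 36507668223/120709 + 1/(-232149 + (-1175768729/13546 - 80623)) = 36507668223/120709 + 1/(-232149 - 2267887887/13546) = 36507668223/120709 + 1/(-5412578241/13546) = 36507668223/120709 - 13546/5412578241 = 197600610651821811629/653346906892869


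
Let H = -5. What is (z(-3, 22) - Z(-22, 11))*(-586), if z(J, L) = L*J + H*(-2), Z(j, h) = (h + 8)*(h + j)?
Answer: -89658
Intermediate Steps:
Z(j, h) = (8 + h)*(h + j)
z(J, L) = 10 + J*L (z(J, L) = L*J - 5*(-2) = J*L + 10 = 10 + J*L)
(z(-3, 22) - Z(-22, 11))*(-586) = ((10 - 3*22) - (11² + 8*11 + 8*(-22) + 11*(-22)))*(-586) = ((10 - 66) - (121 + 88 - 176 - 242))*(-586) = (-56 - 1*(-209))*(-586) = (-56 + 209)*(-586) = 153*(-586) = -89658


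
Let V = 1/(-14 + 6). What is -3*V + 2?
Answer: 19/8 ≈ 2.3750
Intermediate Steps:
V = -⅛ (V = 1/(-8) = -⅛ ≈ -0.12500)
-3*V + 2 = -3*(-⅛) + 2 = 3/8 + 2 = 19/8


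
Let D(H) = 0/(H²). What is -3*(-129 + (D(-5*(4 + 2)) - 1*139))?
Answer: 804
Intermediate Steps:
D(H) = 0 (D(H) = 0/H² = 0)
-3*(-129 + (D(-5*(4 + 2)) - 1*139)) = -3*(-129 + (0 - 1*139)) = -3*(-129 + (0 - 139)) = -3*(-129 - 139) = -3*(-268) = 804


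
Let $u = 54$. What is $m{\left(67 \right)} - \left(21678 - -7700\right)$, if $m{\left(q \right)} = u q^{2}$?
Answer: $213028$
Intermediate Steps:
$m{\left(q \right)} = 54 q^{2}$
$m{\left(67 \right)} - \left(21678 - -7700\right) = 54 \cdot 67^{2} - \left(21678 - -7700\right) = 54 \cdot 4489 - \left(21678 + 7700\right) = 242406 - 29378 = 213028$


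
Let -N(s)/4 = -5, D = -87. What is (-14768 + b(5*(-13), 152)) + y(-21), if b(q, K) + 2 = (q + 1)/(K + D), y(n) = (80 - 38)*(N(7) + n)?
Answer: -962844/65 ≈ -14813.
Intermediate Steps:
N(s) = 20 (N(s) = -4*(-5) = 20)
y(n) = 840 + 42*n (y(n) = (80 - 38)*(20 + n) = 42*(20 + n) = 840 + 42*n)
b(q, K) = -2 + (1 + q)/(-87 + K) (b(q, K) = -2 + (q + 1)/(K - 87) = -2 + (1 + q)/(-87 + K))
(-14768 + b(5*(-13), 152)) + y(-21) = (-14768 + (175 + 5*(-13) - 2*152)/(-87 + 152)) + (840 + 42*(-21)) = (-14768 + (175 - 65 - 304)/65) + (840 - 882) = (-14768 + (1/65)*(-194)) - 42 = (-14768 - 194/65) - 42 = -960114/65 - 42 = -962844/65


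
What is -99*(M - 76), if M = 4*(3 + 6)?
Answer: 3960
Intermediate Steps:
M = 36 (M = 4*9 = 36)
-99*(M - 76) = -99*(36 - 76) = -99*(-40) = 3960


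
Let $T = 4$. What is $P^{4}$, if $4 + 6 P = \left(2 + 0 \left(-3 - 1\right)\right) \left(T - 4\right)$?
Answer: $\frac{16}{81} \approx 0.19753$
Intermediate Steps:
$P = - \frac{2}{3}$ ($P = - \frac{2}{3} + \frac{\left(2 + 0 \left(-3 - 1\right)\right) \left(4 - 4\right)}{6} = - \frac{2}{3} + \frac{\left(2 + 0 \left(-4\right)\right) 0}{6} = - \frac{2}{3} + \frac{\left(2 + 0\right) 0}{6} = - \frac{2}{3} + \frac{2 \cdot 0}{6} = - \frac{2}{3} + \frac{1}{6} \cdot 0 = - \frac{2}{3} + 0 = - \frac{2}{3} \approx -0.66667$)
$P^{4} = \left(- \frac{2}{3}\right)^{4} = \frac{16}{81}$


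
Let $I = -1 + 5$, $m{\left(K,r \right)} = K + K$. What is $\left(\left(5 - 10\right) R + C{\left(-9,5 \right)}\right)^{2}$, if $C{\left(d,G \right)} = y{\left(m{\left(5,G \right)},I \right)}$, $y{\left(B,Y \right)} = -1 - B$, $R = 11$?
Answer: $4356$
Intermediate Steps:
$m{\left(K,r \right)} = 2 K$
$I = 4$
$C{\left(d,G \right)} = -11$ ($C{\left(d,G \right)} = -1 - 2 \cdot 5 = -1 - 10 = -11$)
$\left(\left(5 - 10\right) R + C{\left(-9,5 \right)}\right)^{2} = \left(\left(5 - 10\right) 11 - 11\right)^{2} = \left(\left(-5\right) 11 - 11\right)^{2} = \left(-55 - 11\right)^{2} = \left(-66\right)^{2} = 4356$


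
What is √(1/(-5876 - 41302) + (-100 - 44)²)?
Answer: √5128159522694/15726 ≈ 144.00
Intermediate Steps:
√(1/(-5876 - 41302) + (-100 - 44)²) = √(1/(-47178) + (-144)²) = √(-1/47178 + 20736) = √(978283007/47178) = √5128159522694/15726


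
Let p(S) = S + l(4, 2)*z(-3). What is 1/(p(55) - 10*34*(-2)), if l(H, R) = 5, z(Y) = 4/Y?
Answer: 3/2185 ≈ 0.0013730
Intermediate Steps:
p(S) = -20/3 + S (p(S) = S + 5*(4/(-3)) = S + 5*(4*(-⅓)) = S + 5*(-4/3) = S - 20/3 = -20/3 + S)
1/(p(55) - 10*34*(-2)) = 1/((-20/3 + 55) - 10*34*(-2)) = 1/(145/3 - 340*(-2)) = 1/(145/3 + 680) = 1/(2185/3) = 3/2185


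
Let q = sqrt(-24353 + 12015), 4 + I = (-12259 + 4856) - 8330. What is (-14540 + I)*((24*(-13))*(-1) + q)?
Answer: -9446424 - 30277*I*sqrt(12338) ≈ -9.4464e+6 - 3.3631e+6*I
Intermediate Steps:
I = -15737 (I = -4 + ((-12259 + 4856) - 8330) = -4 + (-7403 - 8330) = -4 - 15733 = -15737)
q = I*sqrt(12338) (q = sqrt(-12338) = I*sqrt(12338) ≈ 111.08*I)
(-14540 + I)*((24*(-13))*(-1) + q) = (-14540 - 15737)*((24*(-13))*(-1) + I*sqrt(12338)) = -30277*(-312*(-1) + I*sqrt(12338)) = -30277*(312 + I*sqrt(12338)) = -9446424 - 30277*I*sqrt(12338)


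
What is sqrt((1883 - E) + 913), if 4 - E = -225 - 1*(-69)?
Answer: 2*sqrt(659) ≈ 51.342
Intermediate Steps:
E = 160 (E = 4 - (-225 - 1*(-69)) = 4 - (-225 + 69) = 4 - 1*(-156) = 4 + 156 = 160)
sqrt((1883 - E) + 913) = sqrt((1883 - 1*160) + 913) = sqrt((1883 - 160) + 913) = sqrt(1723 + 913) = sqrt(2636) = 2*sqrt(659)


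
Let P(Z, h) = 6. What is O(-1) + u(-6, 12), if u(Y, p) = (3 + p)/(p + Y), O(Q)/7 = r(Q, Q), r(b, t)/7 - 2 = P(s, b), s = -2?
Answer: 789/2 ≈ 394.50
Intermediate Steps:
r(b, t) = 56 (r(b, t) = 14 + 7*6 = 14 + 42 = 56)
O(Q) = 392 (O(Q) = 7*56 = 392)
u(Y, p) = (3 + p)/(Y + p)
O(-1) + u(-6, 12) = 392 + (3 + 12)/(-6 + 12) = 392 + 15/6 = 392 + (⅙)*15 = 392 + 5/2 = 789/2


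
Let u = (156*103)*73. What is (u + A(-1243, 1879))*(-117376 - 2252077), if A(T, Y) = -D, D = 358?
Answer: -2778434804518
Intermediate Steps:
A(T, Y) = -358 (A(T, Y) = -1*358 = -358)
u = 1172964 (u = 16068*73 = 1172964)
(u + A(-1243, 1879))*(-117376 - 2252077) = (1172964 - 358)*(-117376 - 2252077) = 1172606*(-2369453) = -2778434804518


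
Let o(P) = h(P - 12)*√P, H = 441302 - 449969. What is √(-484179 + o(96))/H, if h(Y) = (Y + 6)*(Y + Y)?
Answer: -I*√(484179 - 60480*√6)/8667 ≈ -0.066884*I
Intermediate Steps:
H = -8667
h(Y) = 2*Y*(6 + Y) (h(Y) = (6 + Y)*(2*Y) = 2*Y*(6 + Y))
o(P) = 2*√P*(-12 + P)*(-6 + P) (o(P) = (2*(P - 12)*(6 + (P - 12)))*√P = (2*(-12 + P)*(6 + (-12 + P)))*√P = (2*(-12 + P)*(-6 + P))*√P = 2*√P*(-12 + P)*(-6 + P))
√(-484179 + o(96))/H = √(-484179 + 2*√96*(-12 + 96)*(-6 + 96))/(-8667) = √(-484179 + 2*(4*√6)*84*90)*(-1/8667) = √(-484179 + 60480*√6)*(-1/8667) = -√(-484179 + 60480*√6)/8667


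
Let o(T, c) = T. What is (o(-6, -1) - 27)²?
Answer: 1089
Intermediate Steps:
(o(-6, -1) - 27)² = (-6 - 27)² = (-33)² = 1089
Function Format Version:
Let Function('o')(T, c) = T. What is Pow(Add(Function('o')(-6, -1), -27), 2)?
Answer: 1089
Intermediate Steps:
Pow(Add(Function('o')(-6, -1), -27), 2) = Pow(Add(-6, -27), 2) = Pow(-33, 2) = 1089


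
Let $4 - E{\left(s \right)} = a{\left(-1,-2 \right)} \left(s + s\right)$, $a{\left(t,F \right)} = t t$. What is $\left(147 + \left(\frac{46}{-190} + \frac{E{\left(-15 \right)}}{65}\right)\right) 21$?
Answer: $\frac{3819732}{1235} \approx 3092.9$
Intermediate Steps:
$a{\left(t,F \right)} = t^{2}$
$E{\left(s \right)} = 4 - 2 s$ ($E{\left(s \right)} = 4 - \left(-1\right)^{2} \left(s + s\right) = 4 - 1 \cdot 2 s = 4 - 2 s$)
$\left(147 + \left(\frac{46}{-190} + \frac{E{\left(-15 \right)}}{65}\right)\right) 21 = \left(147 + \left(\frac{46}{-190} + \frac{4 - -30}{65}\right)\right) 21 = \left(147 + \left(46 \left(- \frac{1}{190}\right) + \left(4 + 30\right) \frac{1}{65}\right)\right) 21 = \left(147 + \left(- \frac{23}{95} + 34 \cdot \frac{1}{65}\right)\right) 21 = \left(147 + \left(- \frac{23}{95} + \frac{34}{65}\right)\right) 21 = \left(147 + \frac{347}{1235}\right) 21 = \frac{181892}{1235} \cdot 21 = \frac{3819732}{1235}$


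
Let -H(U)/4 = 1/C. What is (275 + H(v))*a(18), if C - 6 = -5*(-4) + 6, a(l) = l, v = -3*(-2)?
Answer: 19791/4 ≈ 4947.8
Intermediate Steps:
v = 6
C = 32 (C = 6 + (-5*(-4) + 6) = 6 + (20 + 6) = 6 + 26 = 32)
H(U) = -⅛ (H(U) = -4/32 = -4*1/32 = -⅛)
(275 + H(v))*a(18) = (275 - ⅛)*18 = (2199/8)*18 = 19791/4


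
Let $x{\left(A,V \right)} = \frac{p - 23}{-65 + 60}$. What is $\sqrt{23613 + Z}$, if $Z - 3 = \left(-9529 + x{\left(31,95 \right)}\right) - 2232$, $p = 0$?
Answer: $\frac{\sqrt{296490}}{5} \approx 108.9$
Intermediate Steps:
$x{\left(A,V \right)} = \frac{23}{5}$ ($x{\left(A,V \right)} = \frac{0 - 23}{-65 + 60} = - \frac{23}{-5} = \left(-23\right) \left(- \frac{1}{5}\right) = \frac{23}{5}$)
$Z = - \frac{58767}{5}$ ($Z = 3 + \left(\left(-9529 + \frac{23}{5}\right) - 2232\right) = 3 - \frac{58782}{5} = - \frac{58767}{5} \approx -11753.0$)
$\sqrt{23613 + Z} = \sqrt{23613 - \frac{58767}{5}} = \sqrt{\frac{59298}{5}} = \frac{\sqrt{296490}}{5}$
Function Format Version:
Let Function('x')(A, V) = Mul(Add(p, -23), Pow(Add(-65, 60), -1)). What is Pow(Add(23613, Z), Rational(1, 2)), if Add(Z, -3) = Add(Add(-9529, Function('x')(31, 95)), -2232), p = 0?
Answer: Mul(Rational(1, 5), Pow(296490, Rational(1, 2))) ≈ 108.90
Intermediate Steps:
Function('x')(A, V) = Rational(23, 5) (Function('x')(A, V) = Mul(Add(0, -23), Pow(Add(-65, 60), -1)) = Mul(-23, Pow(-5, -1)) = Mul(-23, Rational(-1, 5)) = Rational(23, 5))
Z = Rational(-58767, 5) (Z = Add(3, Add(Add(-9529, Rational(23, 5)), -2232)) = Add(3, Add(Rational(-47622, 5), -2232)) = Add(3, Rational(-58782, 5)) = Rational(-58767, 5) ≈ -11753.)
Pow(Add(23613, Z), Rational(1, 2)) = Pow(Add(23613, Rational(-58767, 5)), Rational(1, 2)) = Pow(Rational(59298, 5), Rational(1, 2)) = Mul(Rational(1, 5), Pow(296490, Rational(1, 2)))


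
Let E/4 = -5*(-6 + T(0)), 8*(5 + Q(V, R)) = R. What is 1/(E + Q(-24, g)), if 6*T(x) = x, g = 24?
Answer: 1/118 ≈ 0.0084746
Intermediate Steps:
T(x) = x/6
Q(V, R) = -5 + R/8
E = 120 (E = 4*(-5*(-6 + (1/6)*0)) = 4*(-5*(-6 + 0)) = 4*(-5*(-6)) = 4*30 = 120)
1/(E + Q(-24, g)) = 1/(120 + (-5 + (1/8)*24)) = 1/(120 + (-5 + 3)) = 1/(120 - 2) = 1/118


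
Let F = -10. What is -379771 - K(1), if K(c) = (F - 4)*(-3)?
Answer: -379813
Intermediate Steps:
K(c) = 42 (K(c) = (-10 - 4)*(-3) = -14*(-3) = 42)
-379771 - K(1) = -379771 - 1*42 = -379771 - 42 = -379813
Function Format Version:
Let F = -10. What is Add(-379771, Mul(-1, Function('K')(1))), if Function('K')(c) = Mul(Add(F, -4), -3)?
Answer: -379813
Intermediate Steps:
Function('K')(c) = 42 (Function('K')(c) = Mul(Add(-10, -4), -3) = Mul(-14, -3) = 42)
Add(-379771, Mul(-1, Function('K')(1))) = Add(-379771, Mul(-1, 42)) = Add(-379771, -42) = -379813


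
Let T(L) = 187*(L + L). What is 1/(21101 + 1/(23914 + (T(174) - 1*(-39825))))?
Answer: 128815/2718125316 ≈ 4.7391e-5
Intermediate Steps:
T(L) = 374*L (T(L) = 187*(2*L) = 374*L)
1/(21101 + 1/(23914 + (T(174) - 1*(-39825)))) = 1/(21101 + 1/(23914 + (374*174 - 1*(-39825)))) = 1/(21101 + 1/(23914 + (65076 + 39825))) = 1/(21101 + 1/(23914 + 104901)) = 1/(21101 + 1/128815) = 1/(2718125316/128815) = 128815/2718125316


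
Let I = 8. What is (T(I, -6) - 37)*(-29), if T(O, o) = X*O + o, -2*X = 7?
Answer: 2059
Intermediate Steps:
X = -7/2 (X = -1/2*7 = -7/2 ≈ -3.5000)
T(O, o) = o - 7*O/2 (T(O, o) = -7*O/2 + o = o - 7*O/2)
(T(I, -6) - 37)*(-29) = ((-6 - 7/2*8) - 37)*(-29) = ((-6 - 28) - 37)*(-29) = (-34 - 37)*(-29) = -71*(-29) = 2059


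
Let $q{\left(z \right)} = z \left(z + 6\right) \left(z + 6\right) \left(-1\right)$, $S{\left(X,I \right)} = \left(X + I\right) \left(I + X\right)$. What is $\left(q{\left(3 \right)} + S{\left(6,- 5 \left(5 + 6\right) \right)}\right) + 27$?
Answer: $2185$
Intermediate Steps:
$S{\left(X,I \right)} = \left(I + X\right)^{2}$ ($S{\left(X,I \right)} = \left(I + X\right) \left(I + X\right) = \left(I + X\right)^{2}$)
$q{\left(z \right)} = - z \left(6 + z\right)^{2}$ ($q{\left(z \right)} = z \left(6 + z\right) \left(6 + z\right) \left(-1\right) = z \left(6 + z\right)^{2} \left(-1\right) = - z \left(6 + z\right)^{2}$)
$\left(q{\left(3 \right)} + S{\left(6,- 5 \left(5 + 6\right) \right)}\right) + 27 = \left(\left(-1\right) 3 \left(6 + 3\right)^{2} + \left(- 5 \left(5 + 6\right) + 6\right)^{2}\right) + 27 = \left(\left(-1\right) 3 \cdot 9^{2} + \left(\left(-5\right) 11 + 6\right)^{2}\right) + 27 = \left(\left(-1\right) 3 \cdot 81 + \left(-55 + 6\right)^{2}\right) + 27 = \left(-243 + \left(-49\right)^{2}\right) + 27 = \left(-243 + 2401\right) + 27 = 2158 + 27 = 2185$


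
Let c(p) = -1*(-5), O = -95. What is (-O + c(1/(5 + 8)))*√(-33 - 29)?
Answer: 100*I*√62 ≈ 787.4*I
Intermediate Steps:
c(p) = 5
(-O + c(1/(5 + 8)))*√(-33 - 29) = (-1*(-95) + 5)*√(-33 - 29) = (95 + 5)*√(-62) = 100*(I*√62) = 100*I*√62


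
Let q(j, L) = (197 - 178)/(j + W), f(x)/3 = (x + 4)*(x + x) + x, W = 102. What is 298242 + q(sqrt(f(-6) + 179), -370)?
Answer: 3033421320/10171 - 19*sqrt(233)/10171 ≈ 2.9824e+5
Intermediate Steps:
f(x) = 3*x + 6*x*(4 + x) (f(x) = 3*((x + 4)*(x + x) + x) = 3*((4 + x)*(2*x) + x) = 3*(2*x*(4 + x) + x) = 3*(x + 2*x*(4 + x)) = 3*x + 6*x*(4 + x))
q(j, L) = 19/(102 + j) (q(j, L) = (197 - 178)/(j + 102) = 19/(102 + j))
298242 + q(sqrt(f(-6) + 179), -370) = 298242 + 19/(102 + sqrt(3*(-6)*(9 + 2*(-6)) + 179)) = 298242 + 19/(102 + sqrt(3*(-6)*(9 - 12) + 179)) = 298242 + 19/(102 + sqrt(3*(-6)*(-3) + 179)) = 298242 + 19/(102 + sqrt(54 + 179)) = 298242 + 19/(102 + sqrt(233))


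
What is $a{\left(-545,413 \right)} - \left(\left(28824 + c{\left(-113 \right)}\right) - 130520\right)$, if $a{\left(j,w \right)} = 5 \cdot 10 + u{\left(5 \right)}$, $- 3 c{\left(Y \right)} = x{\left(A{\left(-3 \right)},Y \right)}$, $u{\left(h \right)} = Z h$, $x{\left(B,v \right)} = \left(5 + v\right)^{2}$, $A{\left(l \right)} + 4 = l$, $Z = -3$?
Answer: $105619$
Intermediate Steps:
$A{\left(l \right)} = -4 + l$
$u{\left(h \right)} = - 3 h$
$c{\left(Y \right)} = - \frac{\left(5 + Y\right)^{2}}{3}$
$a{\left(j,w \right)} = 35$ ($a{\left(j,w \right)} = 5 \cdot 10 - 15 = 50 - 15 = 35$)
$a{\left(-545,413 \right)} - \left(\left(28824 + c{\left(-113 \right)}\right) - 130520\right) = 35 - \left(\left(28824 - \frac{\left(5 - 113\right)^{2}}{3}\right) - 130520\right) = 35 - \left(\left(28824 - \frac{\left(-108\right)^{2}}{3}\right) - 130520\right) = 35 - \left(\left(28824 - 3888\right) - 130520\right) = 35 - \left(24936 - 130520\right) = 35 - -105584 = 35 + 105584 = 105619$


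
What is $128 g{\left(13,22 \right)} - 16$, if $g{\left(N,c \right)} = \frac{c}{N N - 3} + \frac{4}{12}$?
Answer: $\frac{10864}{249} \approx 43.63$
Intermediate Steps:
$g{\left(N,c \right)} = \frac{1}{3} + \frac{c}{-3 + N^{2}}$ ($g{\left(N,c \right)} = \frac{c}{N^{2} - 3} + 4 \cdot \frac{1}{12} = \frac{c}{-3 + N^{2}} + \frac{1}{3} = \frac{1}{3} + \frac{c}{-3 + N^{2}}$)
$128 g{\left(13,22 \right)} - 16 = 128 \frac{-1 + 22 + \frac{13^{2}}{3}}{-3 + 13^{2}} - 16 = 128 \frac{-1 + 22 + \frac{1}{3} \cdot 169}{-3 + 169} + \left(-125 + 109\right) = 128 \frac{-1 + 22 + \frac{169}{3}}{166} - 16 = 128 \cdot \frac{1}{166} \cdot \frac{232}{3} - 16 = 128 \cdot \frac{116}{249} - 16 = \frac{14848}{249} - 16 = \frac{10864}{249}$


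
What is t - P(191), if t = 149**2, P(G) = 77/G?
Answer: 4240314/191 ≈ 22201.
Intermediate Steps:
t = 22201
t - P(191) = 22201 - 77/191 = 4240314/191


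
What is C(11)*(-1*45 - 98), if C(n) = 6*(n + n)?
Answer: -18876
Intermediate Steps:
C(n) = 12*n (C(n) = 6*(2*n) = 12*n)
C(11)*(-1*45 - 98) = (12*11)*(-1*45 - 98) = 132*(-45 - 98) = 132*(-143) = -18876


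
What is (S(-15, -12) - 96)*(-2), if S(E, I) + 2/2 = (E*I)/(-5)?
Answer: 266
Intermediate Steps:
S(E, I) = -1 - E*I/5 (S(E, I) = -1 + (E*I)/(-5) = -1 + (E*I)*(-⅕) = -1 - E*I/5)
(S(-15, -12) - 96)*(-2) = ((-1 - ⅕*(-15)*(-12)) - 96)*(-2) = ((-1 - 36) - 96)*(-2) = (-37 - 96)*(-2) = -133*(-2) = 266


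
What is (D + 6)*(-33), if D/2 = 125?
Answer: -8448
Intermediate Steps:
D = 250 (D = 2*125 = 250)
(D + 6)*(-33) = (250 + 6)*(-33) = 256*(-33) = -8448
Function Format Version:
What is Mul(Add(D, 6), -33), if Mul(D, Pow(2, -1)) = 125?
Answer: -8448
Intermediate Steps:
D = 250 (D = Mul(2, 125) = 250)
Mul(Add(D, 6), -33) = Mul(Add(250, 6), -33) = Mul(256, -33) = -8448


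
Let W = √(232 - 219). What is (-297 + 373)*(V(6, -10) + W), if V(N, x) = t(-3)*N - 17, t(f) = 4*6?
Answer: 9652 + 76*√13 ≈ 9926.0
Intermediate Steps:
t(f) = 24
V(N, x) = -17 + 24*N (V(N, x) = 24*N - 17 = -17 + 24*N)
W = √13 ≈ 3.6056
(-297 + 373)*(V(6, -10) + W) = (-297 + 373)*((-17 + 24*6) + √13) = 76*((-17 + 144) + √13) = 76*(127 + √13) = 9652 + 76*√13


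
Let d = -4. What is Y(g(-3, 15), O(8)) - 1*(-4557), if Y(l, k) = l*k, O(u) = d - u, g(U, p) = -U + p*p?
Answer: 1821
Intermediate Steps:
g(U, p) = p**2 - U (g(U, p) = -U + p**2 = p**2 - U)
O(u) = -4 - u
Y(l, k) = k*l
Y(g(-3, 15), O(8)) - 1*(-4557) = (-4 - 1*8)*(15**2 - 1*(-3)) - 1*(-4557) = (-4 - 8)*(225 + 3) + 4557 = -12*228 + 4557 = -2736 + 4557 = 1821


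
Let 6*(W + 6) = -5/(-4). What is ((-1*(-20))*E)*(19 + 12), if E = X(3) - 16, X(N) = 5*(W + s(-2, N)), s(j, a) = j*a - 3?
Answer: -334645/6 ≈ -55774.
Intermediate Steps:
s(j, a) = -3 + a*j (s(j, a) = a*j - 3 = -3 + a*j)
W = -139/24 (W = -6 + (-5/(-4))/6 = -6 + (-5*(-¼))/6 = -6 + (⅙)*(5/4) = -6 + 5/24 = -139/24 ≈ -5.7917)
X(N) = -1055/24 - 10*N (X(N) = 5*(-139/24 + (-3 + N*(-2))) = 5*(-139/24 + (-3 - 2*N)) = 5*(-211/24 - 2*N) = -1055/24 - 10*N)
E = -2159/24 (E = (-1055/24 - 10*3) - 16 = (-1055/24 - 30) - 16 = -1775/24 - 16 = -2159/24 ≈ -89.958)
((-1*(-20))*E)*(19 + 12) = (-1*(-20)*(-2159/24))*(19 + 12) = (20*(-2159/24))*31 = -10795/6*31 = -334645/6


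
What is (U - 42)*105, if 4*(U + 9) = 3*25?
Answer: -13545/4 ≈ -3386.3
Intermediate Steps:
U = 39/4 (U = -9 + (3*25)/4 = -9 + (1/4)*75 = -9 + 75/4 = 39/4 ≈ 9.7500)
(U - 42)*105 = (39/4 - 42)*105 = -129/4*105 = -13545/4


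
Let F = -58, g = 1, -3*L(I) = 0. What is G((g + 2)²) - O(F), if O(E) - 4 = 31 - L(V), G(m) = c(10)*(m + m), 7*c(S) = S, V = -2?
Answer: -65/7 ≈ -9.2857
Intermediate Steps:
L(I) = 0 (L(I) = -⅓*0 = 0)
c(S) = S/7
G(m) = 20*m/7 (G(m) = ((⅐)*10)*(m + m) = 10*(2*m)/7 = 20*m/7)
O(E) = 35 (O(E) = 4 + (31 - 1*0) = 4 + (31 + 0) = 4 + 31 = 35)
G((g + 2)²) - O(F) = 20*(1 + 2)²/7 - 1*35 = (20/7)*3² - 35 = (20/7)*9 - 35 = 180/7 - 35 = -65/7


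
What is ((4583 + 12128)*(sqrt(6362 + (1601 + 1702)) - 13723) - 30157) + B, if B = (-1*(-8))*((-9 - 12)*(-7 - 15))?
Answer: -229351514 + 16711*sqrt(9665) ≈ -2.2771e+8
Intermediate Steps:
B = 3696 (B = 8*(-21*(-22)) = 8*462 = 3696)
((4583 + 12128)*(sqrt(6362 + (1601 + 1702)) - 13723) - 30157) + B = ((4583 + 12128)*(sqrt(6362 + (1601 + 1702)) - 13723) - 30157) + 3696 = (16711*(sqrt(6362 + 3303) - 13723) - 30157) + 3696 = (16711*(sqrt(9665) - 13723) - 30157) + 3696 = (16711*(-13723 + sqrt(9665)) - 30157) + 3696 = ((-229325053 + 16711*sqrt(9665)) - 30157) + 3696 = (-229355210 + 16711*sqrt(9665)) + 3696 = -229351514 + 16711*sqrt(9665)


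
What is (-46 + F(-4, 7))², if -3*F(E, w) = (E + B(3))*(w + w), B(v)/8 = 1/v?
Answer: 128164/81 ≈ 1582.3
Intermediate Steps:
B(v) = 8/v (B(v) = 8*(1/v) = 8/v)
F(E, w) = -2*w*(8/3 + E)/3 (F(E, w) = -(E + 8/3)*(w + w)/3 = -(E + 8*(⅓))*2*w/3 = -(E + 8/3)*2*w/3 = -(8/3 + E)*2*w/3 = -2*w*(8/3 + E)/3)
(-46 + F(-4, 7))² = (-46 - 2/9*7*(8 + 3*(-4)))² = (-46 - 2/9*7*(8 - 12))² = (-46 - 2/9*7*(-4))² = (-46 + 56/9)² = (-358/9)² = 128164/81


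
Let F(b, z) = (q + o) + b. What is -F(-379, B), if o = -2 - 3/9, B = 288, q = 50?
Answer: 994/3 ≈ 331.33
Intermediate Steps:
o = -7/3 (o = -2 - 3*⅑ = -2 - ⅓ = -7/3 ≈ -2.3333)
F(b, z) = 143/3 + b (F(b, z) = (50 - 7/3) + b = 143/3 + b)
-F(-379, B) = -(143/3 - 379) = -1*(-994/3) = 994/3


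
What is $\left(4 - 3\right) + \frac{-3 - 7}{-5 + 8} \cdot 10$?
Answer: $- \frac{97}{3} \approx -32.333$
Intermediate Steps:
$\left(4 - 3\right) + \frac{-3 - 7}{-5 + 8} \cdot 10 = \left(4 - 3\right) + - \frac{10}{3} \cdot 10 = 1 + \left(-10\right) \frac{1}{3} \cdot 10 = 1 - \frac{100}{3} = - \frac{97}{3}$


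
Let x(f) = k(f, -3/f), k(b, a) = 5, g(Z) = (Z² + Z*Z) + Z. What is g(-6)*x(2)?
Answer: 330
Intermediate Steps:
g(Z) = Z + 2*Z² (g(Z) = (Z² + Z²) + Z = 2*Z² + Z = Z + 2*Z²)
x(f) = 5
g(-6)*x(2) = -6*(1 + 2*(-6))*5 = -6*(1 - 12)*5 = -6*(-11)*5 = 66*5 = 330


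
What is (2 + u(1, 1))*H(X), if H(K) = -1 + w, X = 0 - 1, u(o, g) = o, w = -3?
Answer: -12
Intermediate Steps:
X = -1
H(K) = -4 (H(K) = -1 - 3 = -4)
(2 + u(1, 1))*H(X) = (2 + 1)*(-4) = 3*(-4) = -12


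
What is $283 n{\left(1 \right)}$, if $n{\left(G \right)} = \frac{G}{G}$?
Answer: $283$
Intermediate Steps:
$n{\left(G \right)} = 1$
$283 n{\left(1 \right)} = 283 \cdot 1 = 283$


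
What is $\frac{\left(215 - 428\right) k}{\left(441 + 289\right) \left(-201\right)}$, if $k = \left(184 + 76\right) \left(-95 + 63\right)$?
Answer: $- \frac{59072}{4891} \approx -12.078$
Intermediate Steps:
$k = -8320$ ($k = 260 \left(-32\right) = -8320$)
$\frac{\left(215 - 428\right) k}{\left(441 + 289\right) \left(-201\right)} = \frac{\left(215 - 428\right) \left(-8320\right)}{\left(441 + 289\right) \left(-201\right)} = \frac{\left(-213\right) \left(-8320\right)}{730 \left(-201\right)} = \frac{1772160}{-146730} = 1772160 \left(- \frac{1}{146730}\right) = - \frac{59072}{4891}$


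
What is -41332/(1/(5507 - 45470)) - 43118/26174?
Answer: 21616461598733/13087 ≈ 1.6518e+9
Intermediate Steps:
-41332/(1/(5507 - 45470)) - 43118/26174 = -41332/(1/(-39963)) - 43118*1/26174 = -41332/(-1/39963) - 21559/13087 = -41332*(-39963) - 21559/13087 = 1651750716 - 21559/13087 = 21616461598733/13087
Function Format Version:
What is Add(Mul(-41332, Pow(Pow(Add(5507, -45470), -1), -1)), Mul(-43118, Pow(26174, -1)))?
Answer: Rational(21616461598733, 13087) ≈ 1.6518e+9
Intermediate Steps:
Add(Mul(-41332, Pow(Pow(Add(5507, -45470), -1), -1)), Mul(-43118, Pow(26174, -1))) = Add(Mul(-41332, Pow(Pow(-39963, -1), -1)), Mul(-43118, Rational(1, 26174))) = Add(Mul(-41332, Pow(Rational(-1, 39963), -1)), Rational(-21559, 13087)) = Add(Mul(-41332, -39963), Rational(-21559, 13087)) = Add(1651750716, Rational(-21559, 13087)) = Rational(21616461598733, 13087)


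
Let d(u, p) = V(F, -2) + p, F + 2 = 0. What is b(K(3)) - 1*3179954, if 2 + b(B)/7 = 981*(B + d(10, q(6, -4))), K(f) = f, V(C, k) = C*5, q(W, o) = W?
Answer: -3186835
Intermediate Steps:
F = -2 (F = -2 + 0 = -2)
V(C, k) = 5*C
d(u, p) = -10 + p (d(u, p) = 5*(-2) + p = -10 + p)
b(B) = -27482 + 6867*B (b(B) = -14 + 7*(981*(B + (-10 + 6))) = -14 + 7*(981*(B - 4)) = -14 + 7*(981*(-4 + B)) = -14 + 7*(-3924 + 981*B) = -14 + (-27468 + 6867*B) = -27482 + 6867*B)
b(K(3)) - 1*3179954 = (-27482 + 6867*3) - 1*3179954 = (-27482 + 20601) - 3179954 = -6881 - 3179954 = -3186835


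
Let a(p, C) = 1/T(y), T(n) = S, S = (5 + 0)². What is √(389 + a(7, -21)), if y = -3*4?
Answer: √9726/5 ≈ 19.724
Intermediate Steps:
y = -12
S = 25 (S = 5² = 25)
T(n) = 25
a(p, C) = 1/25
√(389 + a(7, -21)) = √(389 + 1/25) = √(9726/25) = √9726/5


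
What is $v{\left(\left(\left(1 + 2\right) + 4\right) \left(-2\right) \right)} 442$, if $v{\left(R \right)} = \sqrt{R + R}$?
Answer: $884 i \sqrt{7} \approx 2338.8 i$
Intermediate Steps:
$v{\left(R \right)} = \sqrt{2} \sqrt{R}$ ($v{\left(R \right)} = \sqrt{2 R} = \sqrt{2} \sqrt{R}$)
$v{\left(\left(\left(1 + 2\right) + 4\right) \left(-2\right) \right)} 442 = \sqrt{2} \sqrt{\left(\left(1 + 2\right) + 4\right) \left(-2\right)} 442 = \sqrt{2} \sqrt{\left(3 + 4\right) \left(-2\right)} 442 = \sqrt{2} \sqrt{7 \left(-2\right)} 442 = \sqrt{2} \sqrt{-14} \cdot 442 = \sqrt{2} i \sqrt{14} \cdot 442 = 2 i \sqrt{7} \cdot 442 = 884 i \sqrt{7}$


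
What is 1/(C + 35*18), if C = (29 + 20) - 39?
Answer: 1/640 ≈ 0.0015625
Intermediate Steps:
C = 10 (C = 49 - 39 = 10)
1/(C + 35*18) = 1/(10 + 35*18) = 1/(10 + 630) = 1/640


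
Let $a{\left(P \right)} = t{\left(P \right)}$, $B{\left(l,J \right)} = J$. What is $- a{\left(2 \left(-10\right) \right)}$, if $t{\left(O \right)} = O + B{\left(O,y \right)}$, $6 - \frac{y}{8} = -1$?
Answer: $-36$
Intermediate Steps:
$y = 56$ ($y = 48 - -8 = 48 + 8 = 56$)
$t{\left(O \right)} = 56 + O$ ($t{\left(O \right)} = O + 56 = 56 + O$)
$a{\left(P \right)} = 56 + P$
$- a{\left(2 \left(-10\right) \right)} = - (56 + 2 \left(-10\right)) = - (56 - 20) = \left(-1\right) 36 = -36$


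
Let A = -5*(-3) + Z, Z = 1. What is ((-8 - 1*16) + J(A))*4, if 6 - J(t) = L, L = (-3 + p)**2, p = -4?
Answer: -268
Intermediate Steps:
A = 16 (A = -5*(-3) + 1 = 15 + 1 = 16)
L = 49 (L = (-3 - 4)**2 = (-7)**2 = 49)
J(t) = -43 (J(t) = 6 - 1*49 = 6 - 49 = -43)
((-8 - 1*16) + J(A))*4 = ((-8 - 1*16) - 43)*4 = ((-8 - 16) - 43)*4 = (-24 - 43)*4 = -67*4 = -268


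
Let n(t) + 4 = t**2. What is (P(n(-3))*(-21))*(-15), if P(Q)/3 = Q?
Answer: 4725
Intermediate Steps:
n(t) = -4 + t**2
P(Q) = 3*Q
(P(n(-3))*(-21))*(-15) = ((3*(-4 + (-3)**2))*(-21))*(-15) = ((3*(-4 + 9))*(-21))*(-15) = ((3*5)*(-21))*(-15) = (15*(-21))*(-15) = -315*(-15) = 4725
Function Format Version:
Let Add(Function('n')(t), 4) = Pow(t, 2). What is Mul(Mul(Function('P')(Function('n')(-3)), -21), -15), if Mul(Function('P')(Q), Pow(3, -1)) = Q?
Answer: 4725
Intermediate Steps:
Function('n')(t) = Add(-4, Pow(t, 2))
Function('P')(Q) = Mul(3, Q)
Mul(Mul(Function('P')(Function('n')(-3)), -21), -15) = Mul(Mul(Mul(3, Add(-4, Pow(-3, 2))), -21), -15) = Mul(Mul(Mul(3, Add(-4, 9)), -21), -15) = Mul(Mul(Mul(3, 5), -21), -15) = Mul(Mul(15, -21), -15) = Mul(-315, -15) = 4725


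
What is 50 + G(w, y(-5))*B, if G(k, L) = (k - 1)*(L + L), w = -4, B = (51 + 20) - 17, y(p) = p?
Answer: 2750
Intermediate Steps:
B = 54 (B = 71 - 17 = 54)
G(k, L) = 2*L*(-1 + k) (G(k, L) = (-1 + k)*(2*L) = 2*L*(-1 + k))
50 + G(w, y(-5))*B = 50 + (2*(-5)*(-1 - 4))*54 = 50 + (2*(-5)*(-5))*54 = 50 + 50*54 = 50 + 2700 = 2750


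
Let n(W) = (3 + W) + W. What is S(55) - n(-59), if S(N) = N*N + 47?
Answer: 3187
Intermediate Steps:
S(N) = 47 + N² (S(N) = N² + 47 = 47 + N²)
n(W) = 3 + 2*W
S(55) - n(-59) = (47 + 55²) - (3 + 2*(-59)) = (47 + 3025) - (3 - 118) = 3072 - 1*(-115) = 3072 + 115 = 3187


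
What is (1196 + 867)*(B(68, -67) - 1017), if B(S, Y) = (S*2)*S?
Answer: 16980553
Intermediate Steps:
B(S, Y) = 2*S² (B(S, Y) = (2*S)*S = 2*S²)
(1196 + 867)*(B(68, -67) - 1017) = (1196 + 867)*(2*68² - 1017) = 2063*(2*4624 - 1017) = 2063*(9248 - 1017) = 2063*8231 = 16980553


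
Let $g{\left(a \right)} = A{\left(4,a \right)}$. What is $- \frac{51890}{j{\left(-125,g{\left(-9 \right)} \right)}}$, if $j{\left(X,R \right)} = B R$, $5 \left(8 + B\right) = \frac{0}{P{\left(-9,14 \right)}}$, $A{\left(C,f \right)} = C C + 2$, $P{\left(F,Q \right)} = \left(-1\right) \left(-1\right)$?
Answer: $\frac{25945}{72} \approx 360.35$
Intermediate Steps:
$P{\left(F,Q \right)} = 1$
$A{\left(C,f \right)} = 2 + C^{2}$ ($A{\left(C,f \right)} = C^{2} + 2 = 2 + C^{2}$)
$g{\left(a \right)} = 18$ ($g{\left(a \right)} = 2 + 4^{2} = 2 + 16 = 18$)
$B = -8$ ($B = -8 + \frac{0 \cdot 1^{-1}}{5} = -8 + \frac{0 \cdot 1}{5} = -8 + \frac{1}{5} \cdot 0 = -8 + 0 = -8$)
$j{\left(X,R \right)} = - 8 R$
$- \frac{51890}{j{\left(-125,g{\left(-9 \right)} \right)}} = - \frac{51890}{\left(-8\right) 18} = - \frac{51890}{-144} = \left(-51890\right) \left(- \frac{1}{144}\right) = \frac{25945}{72}$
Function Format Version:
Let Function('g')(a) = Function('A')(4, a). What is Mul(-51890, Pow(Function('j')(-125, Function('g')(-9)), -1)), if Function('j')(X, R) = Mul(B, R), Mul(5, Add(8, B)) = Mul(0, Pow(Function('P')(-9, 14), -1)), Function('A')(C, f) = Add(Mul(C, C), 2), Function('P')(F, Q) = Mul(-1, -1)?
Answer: Rational(25945, 72) ≈ 360.35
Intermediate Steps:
Function('P')(F, Q) = 1
Function('A')(C, f) = Add(2, Pow(C, 2)) (Function('A')(C, f) = Add(Pow(C, 2), 2) = Add(2, Pow(C, 2)))
Function('g')(a) = 18 (Function('g')(a) = Add(2, Pow(4, 2)) = Add(2, 16) = 18)
B = -8 (B = Add(-8, Mul(Rational(1, 5), Mul(0, Pow(1, -1)))) = Add(-8, Mul(Rational(1, 5), Mul(0, 1))) = Add(-8, Mul(Rational(1, 5), 0)) = Add(-8, 0) = -8)
Function('j')(X, R) = Mul(-8, R)
Mul(-51890, Pow(Function('j')(-125, Function('g')(-9)), -1)) = Mul(-51890, Pow(Mul(-8, 18), -1)) = Mul(-51890, Pow(-144, -1)) = Mul(-51890, Rational(-1, 144)) = Rational(25945, 72)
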